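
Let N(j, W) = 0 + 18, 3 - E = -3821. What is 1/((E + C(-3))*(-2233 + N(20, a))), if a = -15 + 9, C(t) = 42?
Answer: -1/8563190 ≈ -1.1678e-7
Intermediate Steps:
E = 3824 (E = 3 - 1*(-3821) = 3 + 3821 = 3824)
a = -6
N(j, W) = 18
1/((E + C(-3))*(-2233 + N(20, a))) = 1/((3824 + 42)*(-2233 + 18)) = 1/(3866*(-2215)) = 1/(-8563190) = -1/8563190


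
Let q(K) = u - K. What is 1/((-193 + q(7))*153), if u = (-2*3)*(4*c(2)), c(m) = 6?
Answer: -1/52632 ≈ -1.9000e-5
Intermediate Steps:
u = -144 (u = (-2*3)*(4*6) = -6*24 = -144)
q(K) = -144 - K
1/((-193 + q(7))*153) = 1/((-193 + (-144 - 1*7))*153) = 1/((-193 + (-144 - 7))*153) = 1/((-193 - 151)*153) = 1/(-344*153) = 1/(-52632) = -1/52632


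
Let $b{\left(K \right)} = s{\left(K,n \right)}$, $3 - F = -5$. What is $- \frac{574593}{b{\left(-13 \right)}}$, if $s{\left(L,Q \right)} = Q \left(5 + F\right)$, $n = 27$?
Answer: $- \frac{191531}{117} \approx -1637.0$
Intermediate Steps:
$F = 8$ ($F = 3 - -5 = 3 + 5 = 8$)
$s{\left(L,Q \right)} = 13 Q$ ($s{\left(L,Q \right)} = Q \left(5 + 8\right) = Q 13 = 13 Q$)
$b{\left(K \right)} = 351$ ($b{\left(K \right)} = 13 \cdot 27 = 351$)
$- \frac{574593}{b{\left(-13 \right)}} = - \frac{574593}{351} = \left(-574593\right) \frac{1}{351} = - \frac{191531}{117}$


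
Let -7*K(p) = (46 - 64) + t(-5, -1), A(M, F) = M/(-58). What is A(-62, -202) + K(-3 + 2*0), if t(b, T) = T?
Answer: 768/203 ≈ 3.7833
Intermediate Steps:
A(M, F) = -M/58 (A(M, F) = M*(-1/58) = -M/58)
K(p) = 19/7 (K(p) = -((46 - 64) - 1)/7 = -(-18 - 1)/7 = -⅐*(-19) = 19/7)
A(-62, -202) + K(-3 + 2*0) = -1/58*(-62) + 19/7 = 31/29 + 19/7 = 768/203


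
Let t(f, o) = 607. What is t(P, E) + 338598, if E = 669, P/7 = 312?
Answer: 339205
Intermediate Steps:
P = 2184 (P = 7*312 = 2184)
t(P, E) + 338598 = 607 + 338598 = 339205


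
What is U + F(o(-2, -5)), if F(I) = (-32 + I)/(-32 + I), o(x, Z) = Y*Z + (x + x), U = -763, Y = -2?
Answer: -762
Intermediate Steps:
o(x, Z) = -2*Z + 2*x (o(x, Z) = -2*Z + (x + x) = -2*Z + 2*x)
F(I) = 1
U + F(o(-2, -5)) = -763 + 1 = -762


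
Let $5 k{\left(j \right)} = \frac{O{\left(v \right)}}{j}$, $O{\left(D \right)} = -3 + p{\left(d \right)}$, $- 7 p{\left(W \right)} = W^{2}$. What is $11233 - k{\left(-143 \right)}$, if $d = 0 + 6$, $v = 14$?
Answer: $\frac{56221108}{5005} \approx 11233.0$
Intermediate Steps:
$d = 6$
$p{\left(W \right)} = - \frac{W^{2}}{7}$
$O{\left(D \right)} = - \frac{57}{7}$ ($O{\left(D \right)} = -3 - \frac{6^{2}}{7} = -3 - \frac{36}{7} = - \frac{57}{7}$)
$k{\left(j \right)} = - \frac{57}{35 j}$ ($k{\left(j \right)} = \frac{\left(- \frac{57}{7}\right) \frac{1}{j}}{5} = - \frac{57}{35 j}$)
$11233 - k{\left(-143 \right)} = 11233 - - \frac{57}{35 \left(-143\right)} = 11233 - \left(- \frac{57}{35}\right) \left(- \frac{1}{143}\right) = 11233 - \frac{57}{5005} = \frac{56221108}{5005}$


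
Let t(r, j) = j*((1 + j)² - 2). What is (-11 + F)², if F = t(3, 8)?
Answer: 385641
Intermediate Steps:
t(r, j) = j*(-2 + (1 + j)²)
F = 632 (F = 8*(-2 + (1 + 8)²) = 8*(-2 + 9²) = 8*(-2 + 81) = 8*79 = 632)
(-11 + F)² = (-11 + 632)² = 621² = 385641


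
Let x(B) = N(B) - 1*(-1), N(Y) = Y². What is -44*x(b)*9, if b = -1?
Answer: -792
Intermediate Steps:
x(B) = 1 + B² (x(B) = B² - 1*(-1) = B² + 1 = 1 + B²)
-44*x(b)*9 = -44*(1 + (-1)²)*9 = -44*(1 + 1)*9 = -44*2*9 = -88*9 = -792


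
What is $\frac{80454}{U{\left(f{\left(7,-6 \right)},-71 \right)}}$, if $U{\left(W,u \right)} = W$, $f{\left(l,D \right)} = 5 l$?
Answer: $\frac{80454}{35} \approx 2298.7$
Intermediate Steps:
$\frac{80454}{U{\left(f{\left(7,-6 \right)},-71 \right)}} = \frac{80454}{5 \cdot 7} = \frac{80454}{35}$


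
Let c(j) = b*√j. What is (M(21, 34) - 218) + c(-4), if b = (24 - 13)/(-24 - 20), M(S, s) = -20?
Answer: -238 - I/2 ≈ -238.0 - 0.5*I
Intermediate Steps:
b = -¼ (b = 11/(-44) = 11*(-1/44) = -¼ ≈ -0.25000)
c(j) = -√j/4
(M(21, 34) - 218) + c(-4) = (-20 - 218) - I/2 = -238 - I/2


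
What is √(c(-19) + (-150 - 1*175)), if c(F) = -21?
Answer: I*√346 ≈ 18.601*I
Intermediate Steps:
√(c(-19) + (-150 - 1*175)) = √(-21 + (-150 - 1*175)) = √(-21 + (-150 - 175)) = √(-21 - 325) = √(-346) = I*√346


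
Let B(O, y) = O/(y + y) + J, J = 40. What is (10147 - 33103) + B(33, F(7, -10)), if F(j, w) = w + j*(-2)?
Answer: -366667/16 ≈ -22917.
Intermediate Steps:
F(j, w) = w - 2*j
B(O, y) = 40 + O/(2*y) (B(O, y) = O/(y + y) + 40 = O/((2*y)) + 40 = (1/(2*y))*O + 40 = O/(2*y) + 40 = 40 + O/(2*y))
(10147 - 33103) + B(33, F(7, -10)) = (10147 - 33103) + (40 + (1/2)*33/(-10 - 2*7)) = -22956 + (40 + (1/2)*33/(-10 - 14)) = -22956 + (40 + (1/2)*33/(-24)) = -22956 + (40 + (1/2)*33*(-1/24)) = -22956 + (40 - 11/16) = -22956 + 629/16 = -366667/16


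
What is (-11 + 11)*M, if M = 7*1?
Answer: 0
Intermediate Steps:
M = 7
(-11 + 11)*M = (-11 + 11)*7 = 0*7 = 0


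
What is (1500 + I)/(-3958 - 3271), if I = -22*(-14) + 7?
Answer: -1815/7229 ≈ -0.25107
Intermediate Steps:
I = 315 (I = 308 + 7 = 315)
(1500 + I)/(-3958 - 3271) = (1500 + 315)/(-3958 - 3271) = 1815/(-7229) = 1815*(-1/7229) = -1815/7229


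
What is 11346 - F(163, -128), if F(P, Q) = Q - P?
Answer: 11637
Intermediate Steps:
11346 - F(163, -128) = 11346 - (-128 - 1*163) = 11346 - (-128 - 163) = 11346 - 1*(-291) = 11346 + 291 = 11637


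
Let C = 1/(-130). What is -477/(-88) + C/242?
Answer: 341053/62920 ≈ 5.4204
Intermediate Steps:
C = -1/130 ≈ -0.0076923
-477/(-88) + C/242 = -477/(-88) - 1/130/242 = -477*(-1/88) - 1/130*1/242 = 477/88 - 1/31460 = 341053/62920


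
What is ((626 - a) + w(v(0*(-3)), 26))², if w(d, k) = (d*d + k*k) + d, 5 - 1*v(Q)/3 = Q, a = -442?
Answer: 3936256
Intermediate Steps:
v(Q) = 15 - 3*Q
w(d, k) = d + d² + k² (w(d, k) = (d² + k²) + d = d + d² + k²)
((626 - a) + w(v(0*(-3)), 26))² = ((626 - 1*(-442)) + ((15 - 0*(-3)) + (15 - 0*(-3))² + 26²))² = ((626 + 442) + ((15 - 3*0) + (15 - 3*0)² + 676))² = (1068 + ((15 + 0) + (15 + 0)² + 676))² = (1068 + (15 + 15² + 676))² = (1068 + (15 + 225 + 676))² = (1068 + 916)² = 1984² = 3936256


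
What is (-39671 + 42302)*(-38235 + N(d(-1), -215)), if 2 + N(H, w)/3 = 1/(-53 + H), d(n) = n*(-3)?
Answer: -5030611443/50 ≈ -1.0061e+8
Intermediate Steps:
d(n) = -3*n
N(H, w) = -6 + 3/(-53 + H)
(-39671 + 42302)*(-38235 + N(d(-1), -215)) = (-39671 + 42302)*(-38235 + 3*(107 - (-6)*(-1))/(-53 - 3*(-1))) = 2631*(-38235 + 3*(107 - 2*3)/(-53 + 3)) = 2631*(-38235 + 3*(107 - 6)/(-50)) = 2631*(-38235 + 3*(-1/50)*101) = 2631*(-38235 - 303/50) = 2631*(-1912053/50) = -5030611443/50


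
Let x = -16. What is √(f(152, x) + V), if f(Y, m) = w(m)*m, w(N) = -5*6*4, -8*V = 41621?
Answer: I*√52522/4 ≈ 57.294*I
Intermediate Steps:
V = -41621/8 (V = -⅛*41621 = -41621/8 ≈ -5202.6)
w(N) = -120 (w(N) = -30*4 = -120)
f(Y, m) = -120*m
√(f(152, x) + V) = √(-120*(-16) - 41621/8) = √(1920 - 41621/8) = √(-26261/8) = I*√52522/4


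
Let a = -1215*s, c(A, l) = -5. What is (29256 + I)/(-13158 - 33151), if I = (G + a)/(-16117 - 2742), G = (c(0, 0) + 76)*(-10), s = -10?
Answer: -551727464/873341431 ≈ -0.63174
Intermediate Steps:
G = -710 (G = (-5 + 76)*(-10) = 71*(-10) = -710)
a = 12150 (a = -1215*(-10) = 12150)
I = -11440/18859 (I = (-710 + 12150)/(-16117 - 2742) = 11440/(-18859) = 11440*(-1/18859) = -11440/18859 ≈ -0.60661)
(29256 + I)/(-13158 - 33151) = (29256 - 11440/18859)/(-13158 - 33151) = (551727464/18859)/(-46309) = (551727464/18859)*(-1/46309) = -551727464/873341431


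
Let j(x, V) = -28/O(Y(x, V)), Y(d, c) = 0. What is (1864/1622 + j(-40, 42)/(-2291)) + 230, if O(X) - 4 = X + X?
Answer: 429481119/1858001 ≈ 231.15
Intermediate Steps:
O(X) = 4 + 2*X (O(X) = 4 + (X + X) = 4 + 2*X)
j(x, V) = -7 (j(x, V) = -28/(4 + 2*0) = -28/(4 + 0) = -28/4 = -28*¼ = -7)
(1864/1622 + j(-40, 42)/(-2291)) + 230 = (1864/1622 - 7/(-2291)) + 230 = (1864*(1/1622) - 7*(-1/2291)) + 230 = (932/811 + 7/2291) + 230 = 2140889/1858001 + 230 = 429481119/1858001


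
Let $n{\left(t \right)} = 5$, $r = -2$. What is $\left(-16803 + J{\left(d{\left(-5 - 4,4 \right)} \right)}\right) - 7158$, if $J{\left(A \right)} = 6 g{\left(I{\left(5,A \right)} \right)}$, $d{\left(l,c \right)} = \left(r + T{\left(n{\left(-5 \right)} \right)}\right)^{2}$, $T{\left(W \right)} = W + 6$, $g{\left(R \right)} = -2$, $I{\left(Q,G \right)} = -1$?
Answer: $-23973$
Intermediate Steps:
$T{\left(W \right)} = 6 + W$
$d{\left(l,c \right)} = 81$ ($d{\left(l,c \right)} = \left(-2 + \left(6 + 5\right)\right)^{2} = \left(-2 + 11\right)^{2} = 9^{2} = 81$)
$J{\left(A \right)} = -12$ ($J{\left(A \right)} = 6 \left(-2\right) = -12$)
$\left(-16803 + J{\left(d{\left(-5 - 4,4 \right)} \right)}\right) - 7158 = \left(-16803 - 12\right) - 7158 = -16815 - 7158 = -23973$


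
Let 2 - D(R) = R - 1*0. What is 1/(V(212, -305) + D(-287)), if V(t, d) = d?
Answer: -1/16 ≈ -0.062500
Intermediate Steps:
D(R) = 2 - R (D(R) = 2 - (R - 1*0) = 2 - (R + 0) = 2 - R)
1/(V(212, -305) + D(-287)) = 1/(-305 + (2 - 1*(-287))) = 1/(-305 + (2 + 287)) = 1/(-305 + 289) = 1/(-16) = -1/16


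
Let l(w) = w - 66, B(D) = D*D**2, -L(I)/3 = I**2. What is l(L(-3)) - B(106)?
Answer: -1191109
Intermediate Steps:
L(I) = -3*I**2
B(D) = D**3
l(w) = -66 + w
l(L(-3)) - B(106) = (-66 - 3*(-3)**2) - 1*106**3 = (-66 - 3*9) - 1*1191016 = (-66 - 27) - 1191016 = -93 - 1191016 = -1191109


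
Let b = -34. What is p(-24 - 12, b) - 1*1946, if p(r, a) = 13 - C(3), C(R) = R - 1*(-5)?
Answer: -1941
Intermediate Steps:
C(R) = 5 + R (C(R) = R + 5 = 5 + R)
p(r, a) = 5 (p(r, a) = 13 - (5 + 3) = 13 - 1*8 = 13 - 8 = 5)
p(-24 - 12, b) - 1*1946 = 5 - 1*1946 = 5 - 1946 = -1941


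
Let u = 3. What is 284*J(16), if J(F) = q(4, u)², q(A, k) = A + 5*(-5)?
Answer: 125244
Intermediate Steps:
q(A, k) = -25 + A (q(A, k) = A - 25 = -25 + A)
J(F) = 441 (J(F) = (-25 + 4)² = (-21)² = 441)
284*J(16) = 284*441 = 125244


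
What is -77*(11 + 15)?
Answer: -2002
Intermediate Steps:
-77*(11 + 15) = -77*26 = -2002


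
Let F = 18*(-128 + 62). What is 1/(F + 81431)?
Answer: 1/80243 ≈ 1.2462e-5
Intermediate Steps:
F = -1188 (F = 18*(-66) = -1188)
1/(F + 81431) = 1/(-1188 + 81431) = 1/80243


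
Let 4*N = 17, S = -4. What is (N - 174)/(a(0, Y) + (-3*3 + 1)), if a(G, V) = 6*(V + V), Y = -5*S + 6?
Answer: -679/1216 ≈ -0.55839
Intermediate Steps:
N = 17/4 (N = (¼)*17 = 17/4 ≈ 4.2500)
Y = 26 (Y = -5*(-4) + 6 = 20 + 6 = 26)
a(G, V) = 12*V (a(G, V) = 6*(2*V) = 12*V)
(N - 174)/(a(0, Y) + (-3*3 + 1)) = (17/4 - 174)/(12*26 + (-3*3 + 1)) = -679/(4*(312 + (-9 + 1))) = -679/(4*(312 - 8)) = -679/4/304 = -679/4*1/304 = -679/1216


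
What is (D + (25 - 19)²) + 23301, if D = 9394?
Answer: 32731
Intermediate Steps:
(D + (25 - 19)²) + 23301 = (9394 + (25 - 19)²) + 23301 = (9394 + 6²) + 23301 = (9394 + 36) + 23301 = 9430 + 23301 = 32731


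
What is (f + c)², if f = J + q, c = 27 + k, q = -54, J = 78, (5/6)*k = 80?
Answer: 21609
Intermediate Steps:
k = 96 (k = (6/5)*80 = 96)
c = 123 (c = 27 + 96 = 123)
f = 24 (f = 78 - 54 = 24)
(f + c)² = (24 + 123)² = 147² = 21609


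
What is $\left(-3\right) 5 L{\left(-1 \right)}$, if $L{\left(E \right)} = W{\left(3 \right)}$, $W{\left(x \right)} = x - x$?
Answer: $0$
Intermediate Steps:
$W{\left(x \right)} = 0$
$L{\left(E \right)} = 0$
$\left(-3\right) 5 L{\left(-1 \right)} = \left(-3\right) 5 \cdot 0 = \left(-15\right) 0 = 0$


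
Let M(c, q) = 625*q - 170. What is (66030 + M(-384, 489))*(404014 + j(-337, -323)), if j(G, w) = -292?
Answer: 149976667170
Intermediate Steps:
M(c, q) = -170 + 625*q
(66030 + M(-384, 489))*(404014 + j(-337, -323)) = (66030 + (-170 + 625*489))*(404014 - 292) = (66030 + (-170 + 305625))*403722 = (66030 + 305455)*403722 = 371485*403722 = 149976667170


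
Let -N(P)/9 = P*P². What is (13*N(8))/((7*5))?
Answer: -59904/35 ≈ -1711.5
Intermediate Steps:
N(P) = -9*P³ (N(P) = -9*P*P² = -9*P³)
(13*N(8))/((7*5)) = (13*(-9*8³))/((7*5)) = (13*(-9*512))/35 = (13*(-4608))*(1/35) = -59904*1/35 = -59904/35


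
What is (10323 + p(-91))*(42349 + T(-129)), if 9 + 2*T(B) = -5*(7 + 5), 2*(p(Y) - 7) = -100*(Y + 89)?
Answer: 441340235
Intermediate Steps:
p(Y) = -4443 - 50*Y (p(Y) = 7 + (-100*(Y + 89))/2 = 7 + (-100*(89 + Y))/2 = 7 + (-8900 - 100*Y)/2 = 7 + (-4450 - 50*Y) = -4443 - 50*Y)
T(B) = -69/2 (T(B) = -9/2 + (-5*(7 + 5))/2 = -9/2 + (-5*12)/2 = -9/2 + (½)*(-60) = -9/2 - 30 = -69/2)
(10323 + p(-91))*(42349 + T(-129)) = (10323 + (-4443 - 50*(-91)))*(42349 - 69/2) = (10323 + (-4443 + 4550))*(84629/2) = (10323 + 107)*(84629/2) = 10430*(84629/2) = 441340235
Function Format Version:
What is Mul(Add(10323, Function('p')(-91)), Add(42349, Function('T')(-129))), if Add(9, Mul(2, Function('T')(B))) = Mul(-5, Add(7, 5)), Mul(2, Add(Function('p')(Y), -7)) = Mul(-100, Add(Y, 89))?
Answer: 441340235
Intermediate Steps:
Function('p')(Y) = Add(-4443, Mul(-50, Y)) (Function('p')(Y) = Add(7, Mul(Rational(1, 2), Mul(-100, Add(Y, 89)))) = Add(7, Mul(Rational(1, 2), Mul(-100, Add(89, Y)))) = Add(7, Mul(Rational(1, 2), Add(-8900, Mul(-100, Y)))) = Add(7, Add(-4450, Mul(-50, Y))) = Add(-4443, Mul(-50, Y)))
Function('T')(B) = Rational(-69, 2) (Function('T')(B) = Add(Rational(-9, 2), Mul(Rational(1, 2), Mul(-5, Add(7, 5)))) = Add(Rational(-9, 2), Mul(Rational(1, 2), Mul(-5, 12))) = Add(Rational(-9, 2), Mul(Rational(1, 2), -60)) = Add(Rational(-9, 2), -30) = Rational(-69, 2))
Mul(Add(10323, Function('p')(-91)), Add(42349, Function('T')(-129))) = Mul(Add(10323, Add(-4443, Mul(-50, -91))), Add(42349, Rational(-69, 2))) = Mul(Add(10323, Add(-4443, 4550)), Rational(84629, 2)) = Mul(Add(10323, 107), Rational(84629, 2)) = Mul(10430, Rational(84629, 2)) = 441340235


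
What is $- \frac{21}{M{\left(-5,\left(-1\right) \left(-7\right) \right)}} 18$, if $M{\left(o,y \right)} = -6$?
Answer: $63$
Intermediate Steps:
$- \frac{21}{M{\left(-5,\left(-1\right) \left(-7\right) \right)}} 18 = - \frac{21}{-6} \cdot 18 = \left(-21\right) \left(- \frac{1}{6}\right) 18 = \frac{7}{2} \cdot 18 = 63$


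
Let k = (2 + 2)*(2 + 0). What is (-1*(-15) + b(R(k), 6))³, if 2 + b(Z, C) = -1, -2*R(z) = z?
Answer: 1728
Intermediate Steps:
k = 8 (k = 4*2 = 8)
R(z) = -z/2
b(Z, C) = -3 (b(Z, C) = -2 - 1 = -3)
(-1*(-15) + b(R(k), 6))³ = (-1*(-15) - 3)³ = (15 - 3)³ = 12³ = 1728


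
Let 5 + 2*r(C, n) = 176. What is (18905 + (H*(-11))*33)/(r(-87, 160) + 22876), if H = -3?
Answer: 39988/45923 ≈ 0.87076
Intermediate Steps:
r(C, n) = 171/2 (r(C, n) = -5/2 + (1/2)*176 = -5/2 + 88 = 171/2)
(18905 + (H*(-11))*33)/(r(-87, 160) + 22876) = (18905 - 3*(-11)*33)/(171/2 + 22876) = (18905 + 33*33)/(45923/2) = (18905 + 1089)*(2/45923) = 19994*(2/45923) = 39988/45923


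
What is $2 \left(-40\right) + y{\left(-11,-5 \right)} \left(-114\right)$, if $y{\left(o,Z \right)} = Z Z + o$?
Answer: $-1676$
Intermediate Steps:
$y{\left(o,Z \right)} = o + Z^{2}$ ($y{\left(o,Z \right)} = Z^{2} + o = o + Z^{2}$)
$2 \left(-40\right) + y{\left(-11,-5 \right)} \left(-114\right) = 2 \left(-40\right) + \left(-11 + \left(-5\right)^{2}\right) \left(-114\right) = -80 + \left(-11 + 25\right) \left(-114\right) = -80 + 14 \left(-114\right) = -80 - 1596 = -1676$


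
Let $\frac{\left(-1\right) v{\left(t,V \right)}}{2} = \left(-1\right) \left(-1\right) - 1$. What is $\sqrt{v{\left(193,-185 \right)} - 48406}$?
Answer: $i \sqrt{48406} \approx 220.01 i$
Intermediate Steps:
$v{\left(t,V \right)} = 0$ ($v{\left(t,V \right)} = - 2 \left(\left(-1\right) \left(-1\right) - 1\right) = - 2 \left(1 - 1\right) = \left(-2\right) 0 = 0$)
$\sqrt{v{\left(193,-185 \right)} - 48406} = \sqrt{0 - 48406} = \sqrt{-48406} = i \sqrt{48406}$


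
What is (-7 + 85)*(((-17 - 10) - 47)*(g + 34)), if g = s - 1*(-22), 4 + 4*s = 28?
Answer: -357864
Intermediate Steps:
s = 6 (s = -1 + (¼)*28 = -1 + 7 = 6)
g = 28 (g = 6 - 1*(-22) = 6 + 22 = 28)
(-7 + 85)*(((-17 - 10) - 47)*(g + 34)) = (-7 + 85)*(((-17 - 10) - 47)*(28 + 34)) = 78*((-27 - 47)*62) = 78*(-74*62) = 78*(-4588) = -357864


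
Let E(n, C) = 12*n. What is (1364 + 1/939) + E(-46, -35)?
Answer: 762469/939 ≈ 812.00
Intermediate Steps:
(1364 + 1/939) + E(-46, -35) = (1364 + 1/939) + 12*(-46) = (1364 + 1/939) - 552 = 1280797/939 - 552 = 762469/939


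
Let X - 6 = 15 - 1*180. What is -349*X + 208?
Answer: 55699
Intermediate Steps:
X = -159 (X = 6 + (15 - 1*180) = 6 + (15 - 180) = 6 - 165 = -159)
-349*X + 208 = -349*(-159) + 208 = 55491 + 208 = 55699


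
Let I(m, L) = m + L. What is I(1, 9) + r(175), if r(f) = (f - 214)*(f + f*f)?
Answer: -1201190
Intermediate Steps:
I(m, L) = L + m
r(f) = (-214 + f)*(f + f²)
I(1, 9) + r(175) = (9 + 1) + 175*(-214 + 175² - 213*175) = 10 + 175*(-214 + 30625 - 37275) = 10 + 175*(-6864) = 10 - 1201200 = -1201190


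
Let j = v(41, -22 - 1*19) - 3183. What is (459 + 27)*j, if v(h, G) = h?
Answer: -1527012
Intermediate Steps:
j = -3142 (j = 41 - 3183 = -3142)
(459 + 27)*j = (459 + 27)*(-3142) = 486*(-3142) = -1527012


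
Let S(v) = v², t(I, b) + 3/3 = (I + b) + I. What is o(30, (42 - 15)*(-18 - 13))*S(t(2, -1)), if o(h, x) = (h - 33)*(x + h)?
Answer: 9684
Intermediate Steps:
t(I, b) = -1 + b + 2*I (t(I, b) = -1 + ((I + b) + I) = -1 + (b + 2*I) = -1 + b + 2*I)
o(h, x) = (-33 + h)*(h + x)
o(30, (42 - 15)*(-18 - 13))*S(t(2, -1)) = (30² - 33*30 - 33*(42 - 15)*(-18 - 13) + 30*((42 - 15)*(-18 - 13)))*(-1 - 1 + 2*2)² = (900 - 990 - 891*(-31) + 30*(27*(-31)))*(-1 - 1 + 4)² = (900 - 990 - 33*(-837) + 30*(-837))*2² = (900 - 990 + 27621 - 25110)*4 = 2421*4 = 9684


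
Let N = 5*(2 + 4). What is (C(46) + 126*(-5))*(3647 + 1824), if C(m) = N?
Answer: -3282600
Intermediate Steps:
N = 30 (N = 5*6 = 30)
C(m) = 30
(C(46) + 126*(-5))*(3647 + 1824) = (30 + 126*(-5))*(3647 + 1824) = (30 - 630)*5471 = -600*5471 = -3282600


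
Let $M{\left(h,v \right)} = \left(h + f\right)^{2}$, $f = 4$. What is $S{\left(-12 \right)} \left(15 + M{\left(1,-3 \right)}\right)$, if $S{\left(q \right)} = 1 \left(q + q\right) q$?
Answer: $11520$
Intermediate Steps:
$S{\left(q \right)} = 2 q^{2}$ ($S{\left(q \right)} = 1 \cdot 2 q q = 2 q q = 2 q^{2}$)
$M{\left(h,v \right)} = \left(4 + h\right)^{2}$ ($M{\left(h,v \right)} = \left(h + 4\right)^{2} = \left(4 + h\right)^{2}$)
$S{\left(-12 \right)} \left(15 + M{\left(1,-3 \right)}\right) = 2 \left(-12\right)^{2} \left(15 + \left(4 + 1\right)^{2}\right) = 2 \cdot 144 \left(15 + 5^{2}\right) = 288 \left(15 + 25\right) = 288 \cdot 40 = 11520$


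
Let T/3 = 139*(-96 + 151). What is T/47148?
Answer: 7645/15716 ≈ 0.48645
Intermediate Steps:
T = 22935 (T = 3*(139*(-96 + 151)) = 3*(139*55) = 3*7645 = 22935)
T/47148 = 22935/47148 = 22935*(1/47148) = 7645/15716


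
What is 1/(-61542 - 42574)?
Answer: -1/104116 ≈ -9.6047e-6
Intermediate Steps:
1/(-61542 - 42574) = 1/(-104116) = -1/104116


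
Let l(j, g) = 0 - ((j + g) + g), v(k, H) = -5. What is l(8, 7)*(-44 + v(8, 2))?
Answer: 1078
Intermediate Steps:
l(j, g) = -j - 2*g (l(j, g) = 0 - ((g + j) + g) = 0 - (j + 2*g) = 0 + (-j - 2*g) = -j - 2*g)
l(8, 7)*(-44 + v(8, 2)) = (-1*8 - 2*7)*(-44 - 5) = (-8 - 14)*(-49) = -22*(-49) = 1078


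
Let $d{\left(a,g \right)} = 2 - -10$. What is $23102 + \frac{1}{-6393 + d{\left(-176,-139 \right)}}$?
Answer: $\frac{147413861}{6381} \approx 23102.0$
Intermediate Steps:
$d{\left(a,g \right)} = 12$ ($d{\left(a,g \right)} = 2 + 10 = 12$)
$23102 + \frac{1}{-6393 + d{\left(-176,-139 \right)}} = 23102 + \frac{1}{-6393 + 12} = 23102 + \frac{1}{-6381} = 23102 - \frac{1}{6381} = \frac{147413861}{6381}$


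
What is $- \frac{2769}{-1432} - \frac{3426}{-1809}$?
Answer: $\frac{3305051}{863496} \approx 3.8275$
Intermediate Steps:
$- \frac{2769}{-1432} - \frac{3426}{-1809} = \left(-2769\right) \left(- \frac{1}{1432}\right) - - \frac{1142}{603} = \frac{2769}{1432} + \frac{1142}{603} = \frac{3305051}{863496}$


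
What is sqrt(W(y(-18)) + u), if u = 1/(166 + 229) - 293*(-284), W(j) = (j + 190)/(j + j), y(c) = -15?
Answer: sqrt(467360731770)/2370 ≈ 288.45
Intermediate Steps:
W(j) = (190 + j)/(2*j) (W(j) = (190 + j)/((2*j)) = (190 + j)*(1/(2*j)) = (190 + j)/(2*j))
u = 32868741/395 (u = 1/395 + 83212 = 32868741/395 ≈ 83212.)
sqrt(W(y(-18)) + u) = sqrt((1/2)*(190 - 15)/(-15) + 32868741/395) = sqrt((1/2)*(-1/15)*175 + 32868741/395) = sqrt(-35/6 + 32868741/395) = sqrt(197198621/2370) = sqrt(467360731770)/2370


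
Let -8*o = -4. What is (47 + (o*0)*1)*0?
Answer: 0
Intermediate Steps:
o = 1/2 (o = -1/8*(-4) = 1/2 ≈ 0.50000)
(47 + (o*0)*1)*0 = (47 + ((1/2)*0)*1)*0 = (47 + 0*1)*0 = (47 + 0)*0 = 47*0 = 0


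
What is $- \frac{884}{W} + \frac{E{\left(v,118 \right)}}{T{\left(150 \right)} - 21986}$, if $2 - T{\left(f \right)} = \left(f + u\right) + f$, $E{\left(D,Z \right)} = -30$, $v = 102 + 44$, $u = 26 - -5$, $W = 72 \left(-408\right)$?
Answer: $\frac{60611}{1928016} \approx 0.031437$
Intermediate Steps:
$W = -29376$
$u = 31$ ($u = 26 + 5 = 31$)
$v = 146$
$T{\left(f \right)} = -29 - 2 f$ ($T{\left(f \right)} = 2 - \left(\left(f + 31\right) + f\right) = 2 - \left(\left(31 + f\right) + f\right) = 2 - \left(31 + 2 f\right) = -29 - 2 f$)
$- \frac{884}{W} + \frac{E{\left(v,118 \right)}}{T{\left(150 \right)} - 21986} = - \frac{884}{-29376} - \frac{30}{\left(-29 - 300\right) - 21986} = \left(-884\right) \left(- \frac{1}{29376}\right) - \frac{30}{\left(-29 - 300\right) - 21986} = \frac{13}{432} - \frac{30}{-329 - 21986} = \frac{13}{432} - \frac{30}{-22315} = \frac{13}{432} - - \frac{6}{4463} = \frac{13}{432} + \frac{6}{4463} = \frac{60611}{1928016}$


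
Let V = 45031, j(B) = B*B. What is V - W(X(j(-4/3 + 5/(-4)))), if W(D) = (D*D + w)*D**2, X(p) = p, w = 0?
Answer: 18509614715135/429981696 ≈ 43047.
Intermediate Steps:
j(B) = B**2
W(D) = D**4 (W(D) = (D*D + 0)*D**2 = (D**2 + 0)*D**2 = D**2*D**2 = D**4)
V - W(X(j(-4/3 + 5/(-4)))) = 45031 - ((-4/3 + 5/(-4))**2)**4 = 45031 - ((-4*1/3 + 5*(-1/4))**2)**4 = 45031 - ((-4/3 - 5/4)**2)**4 = 45031 - ((-31/12)**2)**4 = 45031 - (961/144)**4 = 45031 - 1*852891037441/429981696 = 45031 - 852891037441/429981696 = 18509614715135/429981696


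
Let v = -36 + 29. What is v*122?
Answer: -854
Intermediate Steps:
v = -7
v*122 = -7*122 = -854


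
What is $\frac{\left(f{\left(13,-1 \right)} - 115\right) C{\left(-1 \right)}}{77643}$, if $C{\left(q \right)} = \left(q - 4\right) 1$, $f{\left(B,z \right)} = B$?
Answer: $\frac{170}{25881} \approx 0.0065685$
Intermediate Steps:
$C{\left(q \right)} = -4 + q$ ($C{\left(q \right)} = \left(-4 + q\right) 1 = -4 + q$)
$\frac{\left(f{\left(13,-1 \right)} - 115\right) C{\left(-1 \right)}}{77643} = \frac{\left(13 - 115\right) \left(-4 - 1\right)}{77643} = \left(-102\right) \left(-5\right) \frac{1}{77643} = 510 \cdot \frac{1}{77643} = \frac{170}{25881}$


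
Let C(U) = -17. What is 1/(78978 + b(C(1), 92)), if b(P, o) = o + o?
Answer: 1/79162 ≈ 1.2632e-5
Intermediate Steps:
b(P, o) = 2*o
1/(78978 + b(C(1), 92)) = 1/(78978 + 2*92) = 1/(78978 + 184) = 1/79162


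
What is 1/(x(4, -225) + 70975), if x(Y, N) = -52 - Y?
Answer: 1/70919 ≈ 1.4101e-5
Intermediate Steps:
1/(x(4, -225) + 70975) = 1/((-52 - 1*4) + 70975) = 1/((-52 - 4) + 70975) = 1/(-56 + 70975) = 1/70919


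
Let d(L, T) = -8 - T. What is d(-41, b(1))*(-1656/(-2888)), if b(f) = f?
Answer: -1863/361 ≈ -5.1607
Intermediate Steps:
d(-41, b(1))*(-1656/(-2888)) = (-8 - 1*1)*(-1656/(-2888)) = (-8 - 1)*(-1656*(-1/2888)) = -9*207/361 = -1863/361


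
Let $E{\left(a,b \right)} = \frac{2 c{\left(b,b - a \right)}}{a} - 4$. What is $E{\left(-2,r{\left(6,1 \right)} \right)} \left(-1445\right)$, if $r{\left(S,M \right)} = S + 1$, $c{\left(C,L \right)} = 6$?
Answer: $14450$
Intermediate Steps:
$r{\left(S,M \right)} = 1 + S$
$E{\left(a,b \right)} = -4 + \frac{12}{a}$ ($E{\left(a,b \right)} = \frac{2 \cdot 6}{a} - 4 = \frac{12}{a} - 4 = -4 + \frac{12}{a}$)
$E{\left(-2,r{\left(6,1 \right)} \right)} \left(-1445\right) = \left(-4 + \frac{12}{-2}\right) \left(-1445\right) = \left(-4 + 12 \left(- \frac{1}{2}\right)\right) \left(-1445\right) = \left(-4 - 6\right) \left(-1445\right) = \left(-10\right) \left(-1445\right) = 14450$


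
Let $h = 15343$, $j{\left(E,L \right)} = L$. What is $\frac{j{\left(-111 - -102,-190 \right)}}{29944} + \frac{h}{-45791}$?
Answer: $- \frac{12319239}{36083308} \approx -0.34141$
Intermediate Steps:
$\frac{j{\left(-111 - -102,-190 \right)}}{29944} + \frac{h}{-45791} = - \frac{190}{29944} + \frac{15343}{-45791} = \left(-190\right) \frac{1}{29944} + 15343 \left(- \frac{1}{45791}\right) = - \frac{5}{788} - \frac{15343}{45791} = - \frac{12319239}{36083308}$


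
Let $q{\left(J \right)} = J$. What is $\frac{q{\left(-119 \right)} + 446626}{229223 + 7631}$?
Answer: $\frac{446507}{236854} \approx 1.8852$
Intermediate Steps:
$\frac{q{\left(-119 \right)} + 446626}{229223 + 7631} = \frac{-119 + 446626}{229223 + 7631} = \frac{446507}{236854}$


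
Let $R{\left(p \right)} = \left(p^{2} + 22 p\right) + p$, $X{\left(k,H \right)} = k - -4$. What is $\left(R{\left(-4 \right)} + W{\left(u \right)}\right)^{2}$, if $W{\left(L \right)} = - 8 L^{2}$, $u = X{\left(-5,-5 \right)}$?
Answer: $7056$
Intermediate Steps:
$X{\left(k,H \right)} = 4 + k$ ($X{\left(k,H \right)} = k + 4 = 4 + k$)
$R{\left(p \right)} = p^{2} + 23 p$
$u = -1$ ($u = 4 - 5 = -1$)
$\left(R{\left(-4 \right)} + W{\left(u \right)}\right)^{2} = \left(- 4 \left(23 - 4\right) - 8 \left(-1\right)^{2}\right)^{2} = \left(\left(-4\right) 19 - 8\right)^{2} = \left(-76 - 8\right)^{2} = \left(-84\right)^{2} = 7056$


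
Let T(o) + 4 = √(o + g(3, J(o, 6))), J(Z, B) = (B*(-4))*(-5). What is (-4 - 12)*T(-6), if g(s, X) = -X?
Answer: 64 - 48*I*√14 ≈ 64.0 - 179.6*I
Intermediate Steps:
J(Z, B) = 20*B (J(Z, B) = -4*B*(-5) = 20*B)
T(o) = -4 + √(-120 + o) (T(o) = -4 + √(o - 20*6) = -4 + √(o - 1*120) = -4 + √(o - 120) = -4 + √(-120 + o))
(-4 - 12)*T(-6) = (-4 - 12)*(-4 + √(-120 - 6)) = -16*(-4 + √(-126)) = -16*(-4 + 3*I*√14) = 64 - 48*I*√14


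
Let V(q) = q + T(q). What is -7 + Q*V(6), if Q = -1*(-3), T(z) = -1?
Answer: 8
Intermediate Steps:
Q = 3
V(q) = -1 + q (V(q) = q - 1 = -1 + q)
-7 + Q*V(6) = -7 + 3*(-1 + 6) = -7 + 3*5 = -7 + 15 = 8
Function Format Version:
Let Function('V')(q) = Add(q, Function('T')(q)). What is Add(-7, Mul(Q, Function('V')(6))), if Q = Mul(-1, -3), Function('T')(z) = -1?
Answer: 8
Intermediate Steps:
Q = 3
Function('V')(q) = Add(-1, q) (Function('V')(q) = Add(q, -1) = Add(-1, q))
Add(-7, Mul(Q, Function('V')(6))) = Add(-7, Mul(3, Add(-1, 6))) = Add(-7, Mul(3, 5)) = Add(-7, 15) = 8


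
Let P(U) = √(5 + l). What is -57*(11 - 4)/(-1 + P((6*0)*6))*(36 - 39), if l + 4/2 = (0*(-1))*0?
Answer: 1197/2 + 1197*√3/2 ≈ 1635.1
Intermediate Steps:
l = -2 (l = -2 + (0*(-1))*0 = -2 + 0*0 = -2 + 0 = -2)
P(U) = √3 (P(U) = √(5 - 2) = √3)
-57*(11 - 4)/(-1 + P((6*0)*6))*(36 - 39) = -57*(11 - 4)/(-1 + √3)*(36 - 39) = -57*7/(-1 + √3)*(-3) = -(-1197)/(-1 + √3) = 1197/(-1 + √3)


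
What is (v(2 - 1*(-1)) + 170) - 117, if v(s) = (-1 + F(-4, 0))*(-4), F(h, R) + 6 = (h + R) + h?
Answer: 113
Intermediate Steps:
F(h, R) = -6 + R + 2*h (F(h, R) = -6 + ((h + R) + h) = -6 + ((R + h) + h) = -6 + (R + 2*h) = -6 + R + 2*h)
v(s) = 60 (v(s) = (-1 + (-6 + 0 + 2*(-4)))*(-4) = (-1 + (-6 + 0 - 8))*(-4) = (-1 - 14)*(-4) = -15*(-4) = 60)
(v(2 - 1*(-1)) + 170) - 117 = (60 + 170) - 117 = 230 - 117 = 113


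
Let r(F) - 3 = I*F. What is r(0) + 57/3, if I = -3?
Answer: 22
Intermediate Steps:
r(F) = 3 - 3*F
r(0) + 57/3 = (3 - 3*0) + 57/3 = (3 + 0) + 57*(⅓) = 3 + 19 = 22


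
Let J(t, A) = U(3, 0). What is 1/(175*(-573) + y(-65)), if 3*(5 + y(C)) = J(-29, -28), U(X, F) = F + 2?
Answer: -3/300838 ≈ -9.9721e-6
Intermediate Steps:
U(X, F) = 2 + F
J(t, A) = 2 (J(t, A) = 2 + 0 = 2)
y(C) = -13/3 (y(C) = -5 + (⅓)*2 = -5 + ⅔ = -13/3)
1/(175*(-573) + y(-65)) = 1/(175*(-573) - 13/3) = 1/(-100275 - 13/3) = 1/(-300838/3) = -3/300838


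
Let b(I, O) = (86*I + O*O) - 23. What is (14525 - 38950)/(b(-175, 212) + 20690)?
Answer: -24425/50561 ≈ -0.48308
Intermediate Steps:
b(I, O) = -23 + O² + 86*I (b(I, O) = (86*I + O²) - 23 = (O² + 86*I) - 23 = -23 + O² + 86*I)
(14525 - 38950)/(b(-175, 212) + 20690) = (14525 - 38950)/((-23 + 212² + 86*(-175)) + 20690) = -24425/((-23 + 44944 - 15050) + 20690) = -24425/(29871 + 20690) = -24425/50561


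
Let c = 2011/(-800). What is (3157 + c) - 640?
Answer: 2011589/800 ≈ 2514.5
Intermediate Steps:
c = -2011/800 (c = 2011*(-1/800) = -2011/800 ≈ -2.5137)
(3157 + c) - 640 = (3157 - 2011/800) - 640 = 2523589/800 - 640 = 2011589/800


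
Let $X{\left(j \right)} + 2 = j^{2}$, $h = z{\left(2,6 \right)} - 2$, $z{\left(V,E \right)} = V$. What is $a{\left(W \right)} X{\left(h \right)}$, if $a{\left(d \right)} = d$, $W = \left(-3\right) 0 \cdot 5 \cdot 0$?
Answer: $0$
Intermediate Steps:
$W = 0$ ($W = 0 \cdot 5 \cdot 0 = 0 \cdot 0 = 0$)
$h = 0$ ($h = 2 - 2 = 0$)
$X{\left(j \right)} = -2 + j^{2}$
$a{\left(W \right)} X{\left(h \right)} = 0 \left(-2 + 0^{2}\right) = 0 \left(-2 + 0\right) = 0 \left(-2\right) = 0$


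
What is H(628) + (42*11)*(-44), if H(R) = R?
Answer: -19700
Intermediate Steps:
H(628) + (42*11)*(-44) = 628 + (42*11)*(-44) = 628 + 462*(-44) = 628 - 20328 = -19700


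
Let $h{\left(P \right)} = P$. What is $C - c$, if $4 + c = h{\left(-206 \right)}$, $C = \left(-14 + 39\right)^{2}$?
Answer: $835$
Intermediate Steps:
$C = 625$ ($C = 25^{2} = 625$)
$c = -210$ ($c = -4 - 206 = -210$)
$C - c = 625 - -210 = 625 + 210 = 835$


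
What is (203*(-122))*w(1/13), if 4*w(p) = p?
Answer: -12383/26 ≈ -476.27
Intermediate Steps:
w(p) = p/4
(203*(-122))*w(1/13) = (203*(-122))*((¼)/13) = -12383/(2*13) = -24766*1/52 = -12383/26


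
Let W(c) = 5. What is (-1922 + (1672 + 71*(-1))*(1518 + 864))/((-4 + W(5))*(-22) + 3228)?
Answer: 1905830/1603 ≈ 1188.9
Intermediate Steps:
(-1922 + (1672 + 71*(-1))*(1518 + 864))/((-4 + W(5))*(-22) + 3228) = (-1922 + (1672 + 71*(-1))*(1518 + 864))/((-4 + 5)*(-22) + 3228) = (-1922 + (1672 - 71)*2382)/(1*(-22) + 3228) = (-1922 + 1601*2382)/(-22 + 3228) = (-1922 + 3813582)/3206 = 3811660*(1/3206) = 1905830/1603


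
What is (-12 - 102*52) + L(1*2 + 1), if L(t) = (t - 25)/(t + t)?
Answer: -15959/3 ≈ -5319.7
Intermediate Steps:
L(t) = (-25 + t)/(2*t) (L(t) = (-25 + t)/((2*t)) = (-25 + t)*(1/(2*t)) = (-25 + t)/(2*t))
(-12 - 102*52) + L(1*2 + 1) = (-12 - 102*52) + (-25 + (1*2 + 1))/(2*(1*2 + 1)) = (-12 - 5304) + (-25 + (2 + 1))/(2*(2 + 1)) = -5316 + (½)*(-25 + 3)/3 = -5316 + (½)*(⅓)*(-22) = -5316 - 11/3 = -15959/3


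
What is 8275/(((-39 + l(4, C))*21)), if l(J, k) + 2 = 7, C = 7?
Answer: -8275/714 ≈ -11.590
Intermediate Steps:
l(J, k) = 5 (l(J, k) = -2 + 7 = 5)
8275/(((-39 + l(4, C))*21)) = 8275/(((-39 + 5)*21)) = 8275/((-34*21)) = 8275/(-714) = 8275*(-1/714) = -8275/714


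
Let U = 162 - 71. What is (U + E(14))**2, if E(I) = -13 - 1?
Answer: 5929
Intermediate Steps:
E(I) = -14
U = 91
(U + E(14))**2 = (91 - 14)**2 = 77**2 = 5929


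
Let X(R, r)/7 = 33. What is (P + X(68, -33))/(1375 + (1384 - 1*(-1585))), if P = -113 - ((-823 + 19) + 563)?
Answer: 359/4344 ≈ 0.082643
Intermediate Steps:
X(R, r) = 231 (X(R, r) = 7*33 = 231)
P = 128 (P = -113 - (-804 + 563) = -113 - 1*(-241) = -113 + 241 = 128)
(P + X(68, -33))/(1375 + (1384 - 1*(-1585))) = (128 + 231)/(1375 + (1384 - 1*(-1585))) = 359/(1375 + (1384 + 1585)) = 359/(1375 + 2969) = 359/4344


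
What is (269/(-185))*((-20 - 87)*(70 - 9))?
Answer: 1755763/185 ≈ 9490.6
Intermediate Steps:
(269/(-185))*((-20 - 87)*(70 - 9)) = (269*(-1/185))*(-107*61) = -269/185*(-6527) = 1755763/185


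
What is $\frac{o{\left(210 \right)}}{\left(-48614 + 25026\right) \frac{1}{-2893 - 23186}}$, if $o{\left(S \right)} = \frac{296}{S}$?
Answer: $\frac{321641}{206395} \approx 1.5584$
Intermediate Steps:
$\frac{o{\left(210 \right)}}{\left(-48614 + 25026\right) \frac{1}{-2893 - 23186}} = \frac{296 \cdot \frac{1}{210}}{\left(-48614 + 25026\right) \frac{1}{-2893 - 23186}} = \frac{296 \cdot \frac{1}{210}}{\left(-23588\right) \frac{1}{-26079}} = \frac{148}{105 \left(\left(-23588\right) \left(- \frac{1}{26079}\right)\right)} = \frac{148}{105 \cdot \frac{23588}{26079}} = \frac{148}{105} \cdot \frac{26079}{23588} = \frac{321641}{206395}$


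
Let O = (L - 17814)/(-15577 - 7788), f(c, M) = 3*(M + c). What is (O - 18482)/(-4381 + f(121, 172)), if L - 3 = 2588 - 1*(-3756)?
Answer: 431820463/81824230 ≈ 5.2774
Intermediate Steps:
f(c, M) = 3*M + 3*c
L = 6347 (L = 3 + (2588 - 1*(-3756)) = 3 + (2588 + 3756) = 3 + 6344 = 6347)
O = 11467/23365 (O = (6347 - 17814)/(-15577 - 7788) = -11467/(-23365) = -11467*(-1/23365) = 11467/23365 ≈ 0.49078)
(O - 18482)/(-4381 + f(121, 172)) = (11467/23365 - 18482)/(-4381 + (3*172 + 3*121)) = -431820463/(23365*(-4381 + (516 + 363))) = -431820463/(23365*(-4381 + 879)) = -431820463/23365/(-3502) = -431820463/23365*(-1/3502) = 431820463/81824230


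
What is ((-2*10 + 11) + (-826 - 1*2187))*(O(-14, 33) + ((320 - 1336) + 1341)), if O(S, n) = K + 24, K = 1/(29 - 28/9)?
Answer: -245767172/233 ≈ -1.0548e+6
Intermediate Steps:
K = 9/233 (K = 1/(29 - 28*1/9) = 1/(29 - 28/9) = 1/(233/9) = 9/233 ≈ 0.038627)
O(S, n) = 5601/233 (O(S, n) = 9/233 + 24 = 5601/233)
((-2*10 + 11) + (-826 - 1*2187))*(O(-14, 33) + ((320 - 1336) + 1341)) = ((-2*10 + 11) + (-826 - 1*2187))*(5601/233 + ((320 - 1336) + 1341)) = ((-20 + 11) + (-826 - 2187))*(5601/233 + (-1016 + 1341)) = (-9 - 3013)*(5601/233 + 325) = -3022*81326/233 = -245767172/233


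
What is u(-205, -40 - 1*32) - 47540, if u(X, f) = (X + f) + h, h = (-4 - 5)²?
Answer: -47736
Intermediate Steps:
h = 81 (h = (-9)² = 81)
u(X, f) = 81 + X + f (u(X, f) = (X + f) + 81 = 81 + X + f)
u(-205, -40 - 1*32) - 47540 = (81 - 205 + (-40 - 1*32)) - 47540 = (81 - 205 + (-40 - 32)) - 47540 = (81 - 205 - 72) - 47540 = -196 - 47540 = -47736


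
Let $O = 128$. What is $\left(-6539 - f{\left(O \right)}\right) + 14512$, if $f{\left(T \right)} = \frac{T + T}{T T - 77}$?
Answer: $\frac{130015455}{16307} \approx 7973.0$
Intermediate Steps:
$f{\left(T \right)} = \frac{2 T}{-77 + T^{2}}$ ($f{\left(T \right)} = \frac{2 T}{T^{2} - 77} = \frac{2 T}{-77 + T^{2}}$)
$\left(-6539 - f{\left(O \right)}\right) + 14512 = \left(-6539 - 2 \cdot 128 \frac{1}{-77 + 128^{2}}\right) + 14512 = \left(-6539 - 2 \cdot 128 \frac{1}{-77 + 16384}\right) + 14512 = \left(-6539 - 2 \cdot 128 \cdot \frac{1}{16307}\right) + 14512 = \left(-6539 - \frac{256}{16307}\right) + 14512 = - \frac{106631729}{16307} + 14512 = \frac{130015455}{16307}$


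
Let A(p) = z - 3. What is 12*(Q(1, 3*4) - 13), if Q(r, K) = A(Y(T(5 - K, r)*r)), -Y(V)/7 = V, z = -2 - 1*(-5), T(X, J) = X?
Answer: -156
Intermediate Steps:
z = 3 (z = -2 + 5 = 3)
Y(V) = -7*V
A(p) = 0 (A(p) = 3 - 3 = 0)
Q(r, K) = 0
12*(Q(1, 3*4) - 13) = 12*(0 - 13) = 12*(-13) = -156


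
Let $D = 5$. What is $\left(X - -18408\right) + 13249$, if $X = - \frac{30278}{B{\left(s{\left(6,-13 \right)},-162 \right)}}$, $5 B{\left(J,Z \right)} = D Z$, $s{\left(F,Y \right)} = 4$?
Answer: $\frac{2579356}{81} \approx 31844.0$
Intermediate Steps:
$B{\left(J,Z \right)} = Z$ ($B{\left(J,Z \right)} = \frac{5 Z}{5} = Z$)
$X = \frac{15139}{81}$ ($X = - \frac{30278}{-162} = \left(-30278\right) \left(- \frac{1}{162}\right) = \frac{15139}{81} \approx 186.9$)
$\left(X - -18408\right) + 13249 = \left(\frac{15139}{81} - -18408\right) + 13249 = \left(\frac{15139}{81} + 18408\right) + 13249 = \frac{1506187}{81} + 13249 = \frac{2579356}{81}$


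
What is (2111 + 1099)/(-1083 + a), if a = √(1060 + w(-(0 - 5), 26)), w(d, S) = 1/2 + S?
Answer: -1390572/468721 - 642*√4346/468721 ≈ -3.0570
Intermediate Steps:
w(d, S) = ½ + S (w(d, S) = 1*(½) + S = ½ + S)
a = √4346/2 (a = √(1060 + (½ + 26)) = √(1060 + 53/2) = √(2173/2) = √4346/2 ≈ 32.962)
(2111 + 1099)/(-1083 + a) = (2111 + 1099)/(-1083 + √4346/2) = 3210/(-1083 + √4346/2)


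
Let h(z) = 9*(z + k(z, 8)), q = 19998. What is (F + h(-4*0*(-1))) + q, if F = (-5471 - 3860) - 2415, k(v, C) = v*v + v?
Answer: 8252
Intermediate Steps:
k(v, C) = v + v² (k(v, C) = v² + v = v + v²)
F = -11746 (F = -9331 - 2415 = -11746)
h(z) = 9*z + 9*z*(1 + z) (h(z) = 9*(z + z*(1 + z)) = 9*z + 9*z*(1 + z))
(F + h(-4*0*(-1))) + q = (-11746 + 9*(-4*0*(-1))*(2 - 4*0*(-1))) + 19998 = (-11746 + 9*(0*(-1))*(2 + 0*(-1))) + 19998 = (-11746 + 9*0*(2 + 0)) + 19998 = (-11746 + 9*0*2) + 19998 = (-11746 + 0) + 19998 = -11746 + 19998 = 8252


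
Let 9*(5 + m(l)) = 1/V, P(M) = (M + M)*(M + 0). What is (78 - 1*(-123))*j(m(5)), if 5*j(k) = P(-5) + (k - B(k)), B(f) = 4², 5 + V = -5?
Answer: 174803/150 ≈ 1165.4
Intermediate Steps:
V = -10 (V = -5 - 5 = -10)
B(f) = 16
P(M) = 2*M² (P(M) = (2*M)*M = 2*M²)
m(l) = -451/90 (m(l) = -5 + (⅑)/(-10) = -5 + (⅑)*(-⅒) = -5 - 1/90 = -451/90)
j(k) = 34/5 + k/5 (j(k) = (2*(-5)² + (k - 1*16))/5 = (2*25 + (k - 16))/5 = (50 + (-16 + k))/5 = (34 + k)/5 = 34/5 + k/5)
(78 - 1*(-123))*j(m(5)) = (78 - 1*(-123))*(34/5 + (⅕)*(-451/90)) = (78 + 123)*(34/5 - 451/450) = 201*(2609/450) = 174803/150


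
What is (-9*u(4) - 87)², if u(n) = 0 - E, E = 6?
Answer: 1089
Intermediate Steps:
u(n) = -6 (u(n) = 0 - 1*6 = 0 - 6 = -6)
(-9*u(4) - 87)² = (-9*(-6) - 87)² = (54 - 87)² = (-33)² = 1089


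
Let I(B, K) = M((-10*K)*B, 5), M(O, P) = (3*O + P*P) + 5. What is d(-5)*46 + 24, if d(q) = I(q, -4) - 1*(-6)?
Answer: -25920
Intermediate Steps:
M(O, P) = 5 + P**2 + 3*O (M(O, P) = (3*O + P**2) + 5 = (P**2 + 3*O) + 5 = 5 + P**2 + 3*O)
I(B, K) = 30 - 30*B*K (I(B, K) = 5 + 5**2 + 3*((-10*K)*B) = 5 + 25 + 3*((-10*K)*B) = 5 + 25 + 3*(-10*B*K) = 5 + 25 - 30*B*K = 30 - 30*B*K)
d(q) = 36 + 120*q (d(q) = (30 - 30*q*(-4)) - 1*(-6) = (30 + 120*q) + 6 = 36 + 120*q)
d(-5)*46 + 24 = (36 + 120*(-5))*46 + 24 = (36 - 600)*46 + 24 = -564*46 + 24 = -25944 + 24 = -25920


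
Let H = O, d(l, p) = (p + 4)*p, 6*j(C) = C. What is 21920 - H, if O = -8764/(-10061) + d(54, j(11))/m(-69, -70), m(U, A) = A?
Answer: 15878152303/724392 ≈ 21919.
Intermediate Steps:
j(C) = C/6
d(l, p) = p*(4 + p) (d(l, p) = (4 + p)*p = p*(4 + p))
O = 520337/724392 (O = -8764/(-10061) + (((⅙)*11)*(4 + (⅙)*11))/(-70) = -8764*(-1/10061) + (11*(4 + 11/6)/6)*(-1/70) = 8764/10061 + ((11/6)*(35/6))*(-1/70) = 8764/10061 + (385/36)*(-1/70) = 8764/10061 - 11/72 = 520337/724392 ≈ 0.71831)
H = 520337/724392 ≈ 0.71831
21920 - H = 21920 - 1*520337/724392 = 21920 - 520337/724392 = 15878152303/724392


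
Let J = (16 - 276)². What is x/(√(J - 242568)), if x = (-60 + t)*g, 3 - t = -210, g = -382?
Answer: 29223*I*√43742/43742 ≈ 139.73*I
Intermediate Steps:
t = 213 (t = 3 - 1*(-210) = 3 + 210 = 213)
x = -58446 (x = (-60 + 213)*(-382) = 153*(-382) = -58446)
J = 67600 (J = (-260)² = 67600)
x/(√(J - 242568)) = -58446/√(67600 - 242568) = -58446*(-I*√43742/87484) = -(-29223)*I*√43742/43742 = 29223*I*√43742/43742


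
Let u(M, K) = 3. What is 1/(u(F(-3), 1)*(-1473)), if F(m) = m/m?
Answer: -1/4419 ≈ -0.00022630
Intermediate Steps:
F(m) = 1
1/(u(F(-3), 1)*(-1473)) = 1/(3*(-1473)) = 1/(-4419) = -1/4419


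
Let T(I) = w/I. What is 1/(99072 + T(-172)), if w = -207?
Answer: 172/17040591 ≈ 1.0094e-5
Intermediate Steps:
T(I) = -207/I
1/(99072 + T(-172)) = 1/(99072 - 207/(-172)) = 1/(99072 - 207*(-1/172)) = 1/(99072 + 207/172) = 1/(17040591/172) = 172/17040591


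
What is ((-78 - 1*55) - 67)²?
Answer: 40000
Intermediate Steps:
((-78 - 1*55) - 67)² = ((-78 - 55) - 67)² = (-133 - 67)² = (-200)² = 40000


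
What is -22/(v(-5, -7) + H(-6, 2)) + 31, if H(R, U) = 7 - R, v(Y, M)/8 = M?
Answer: 1355/43 ≈ 31.512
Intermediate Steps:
v(Y, M) = 8*M
-22/(v(-5, -7) + H(-6, 2)) + 31 = -22/(8*(-7) + (7 - 1*(-6))) + 31 = -22/(-56 + (7 + 6)) + 31 = -22/(-56 + 13) + 31 = -22/(-43) + 31 = -22*(-1/43) + 31 = 22/43 + 31 = 1355/43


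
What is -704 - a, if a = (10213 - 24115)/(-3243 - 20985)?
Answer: -2845069/4038 ≈ -704.57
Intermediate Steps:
a = 2317/4038 (a = -13902/(-24228) = -13902*(-1/24228) = 2317/4038 ≈ 0.57380)
-704 - a = -704 - 1*2317/4038 = -704 - 2317/4038 = -2845069/4038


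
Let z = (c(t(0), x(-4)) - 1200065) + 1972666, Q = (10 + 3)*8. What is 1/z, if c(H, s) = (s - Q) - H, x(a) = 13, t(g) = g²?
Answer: 1/772510 ≈ 1.2945e-6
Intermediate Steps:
Q = 104 (Q = 13*8 = 104)
c(H, s) = -104 + s - H (c(H, s) = (s - 1*104) - H = (s - 104) - H = (-104 + s) - H = -104 + s - H)
z = 772510 (z = ((-104 + 13 - 1*0²) - 1200065) + 1972666 = ((-104 + 13 - 1*0) - 1200065) + 1972666 = ((-104 + 13 + 0) - 1200065) + 1972666 = (-91 - 1200065) + 1972666 = -1200156 + 1972666 = 772510)
1/z = 1/772510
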